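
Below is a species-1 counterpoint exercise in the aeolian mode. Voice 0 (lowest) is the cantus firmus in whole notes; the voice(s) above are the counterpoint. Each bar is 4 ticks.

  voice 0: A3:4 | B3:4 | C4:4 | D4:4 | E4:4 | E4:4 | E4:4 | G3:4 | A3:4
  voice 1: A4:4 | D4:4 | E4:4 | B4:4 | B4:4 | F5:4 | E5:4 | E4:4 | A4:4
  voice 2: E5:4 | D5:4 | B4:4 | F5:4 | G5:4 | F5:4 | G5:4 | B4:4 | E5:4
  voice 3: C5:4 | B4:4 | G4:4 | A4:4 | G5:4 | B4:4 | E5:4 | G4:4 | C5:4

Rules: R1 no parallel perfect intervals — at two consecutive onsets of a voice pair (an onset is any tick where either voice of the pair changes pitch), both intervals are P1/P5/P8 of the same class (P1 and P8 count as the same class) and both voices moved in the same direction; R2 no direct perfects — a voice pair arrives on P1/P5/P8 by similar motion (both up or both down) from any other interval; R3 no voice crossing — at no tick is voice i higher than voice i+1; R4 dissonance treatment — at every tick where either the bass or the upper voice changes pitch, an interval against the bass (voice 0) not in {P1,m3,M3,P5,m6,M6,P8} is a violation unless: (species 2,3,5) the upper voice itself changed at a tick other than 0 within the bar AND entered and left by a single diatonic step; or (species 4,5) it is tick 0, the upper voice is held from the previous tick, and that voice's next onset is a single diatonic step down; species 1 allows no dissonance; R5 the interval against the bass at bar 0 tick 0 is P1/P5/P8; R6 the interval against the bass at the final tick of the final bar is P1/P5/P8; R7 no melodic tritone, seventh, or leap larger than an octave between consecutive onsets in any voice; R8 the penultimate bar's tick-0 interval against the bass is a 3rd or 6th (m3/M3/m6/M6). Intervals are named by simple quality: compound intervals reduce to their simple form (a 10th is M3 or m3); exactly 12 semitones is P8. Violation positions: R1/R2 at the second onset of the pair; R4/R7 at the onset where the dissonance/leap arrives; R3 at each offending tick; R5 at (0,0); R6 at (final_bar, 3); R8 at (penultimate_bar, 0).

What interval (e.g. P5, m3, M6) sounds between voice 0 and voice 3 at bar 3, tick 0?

voice 0=D4 voice 3=A4 -> P5

P5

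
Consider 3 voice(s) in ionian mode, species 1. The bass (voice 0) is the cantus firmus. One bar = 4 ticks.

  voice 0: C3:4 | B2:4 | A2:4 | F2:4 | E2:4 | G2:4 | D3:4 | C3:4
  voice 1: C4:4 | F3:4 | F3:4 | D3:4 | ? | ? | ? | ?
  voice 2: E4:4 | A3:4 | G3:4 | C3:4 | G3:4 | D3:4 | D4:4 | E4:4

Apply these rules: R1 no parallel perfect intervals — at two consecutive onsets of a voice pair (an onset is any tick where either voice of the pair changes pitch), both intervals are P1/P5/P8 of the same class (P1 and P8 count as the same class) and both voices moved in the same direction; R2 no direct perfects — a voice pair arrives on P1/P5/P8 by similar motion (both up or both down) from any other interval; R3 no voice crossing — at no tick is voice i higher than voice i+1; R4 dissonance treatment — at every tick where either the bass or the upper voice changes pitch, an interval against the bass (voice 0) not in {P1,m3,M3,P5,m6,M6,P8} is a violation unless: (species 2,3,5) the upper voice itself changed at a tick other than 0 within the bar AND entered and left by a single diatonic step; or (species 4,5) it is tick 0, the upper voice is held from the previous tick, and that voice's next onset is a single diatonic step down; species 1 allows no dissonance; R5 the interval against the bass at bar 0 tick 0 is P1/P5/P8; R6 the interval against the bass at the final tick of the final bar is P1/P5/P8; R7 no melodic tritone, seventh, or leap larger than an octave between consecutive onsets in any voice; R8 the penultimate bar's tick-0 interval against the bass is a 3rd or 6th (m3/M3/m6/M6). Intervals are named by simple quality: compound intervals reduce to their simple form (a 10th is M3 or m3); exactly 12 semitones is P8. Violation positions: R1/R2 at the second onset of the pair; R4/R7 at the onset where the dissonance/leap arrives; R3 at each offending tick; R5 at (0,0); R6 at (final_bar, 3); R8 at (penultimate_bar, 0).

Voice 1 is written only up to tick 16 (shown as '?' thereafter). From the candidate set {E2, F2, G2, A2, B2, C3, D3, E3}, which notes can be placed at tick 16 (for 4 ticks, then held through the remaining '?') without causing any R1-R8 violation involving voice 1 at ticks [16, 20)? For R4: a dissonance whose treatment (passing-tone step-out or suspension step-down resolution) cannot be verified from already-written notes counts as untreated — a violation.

E2: violates R2,R7
F2: violates R4
G2: legal
A2: violates R4
B2: violates R2
C3: legal
D3: violates R4
E3: legal

{C3, E3, G2}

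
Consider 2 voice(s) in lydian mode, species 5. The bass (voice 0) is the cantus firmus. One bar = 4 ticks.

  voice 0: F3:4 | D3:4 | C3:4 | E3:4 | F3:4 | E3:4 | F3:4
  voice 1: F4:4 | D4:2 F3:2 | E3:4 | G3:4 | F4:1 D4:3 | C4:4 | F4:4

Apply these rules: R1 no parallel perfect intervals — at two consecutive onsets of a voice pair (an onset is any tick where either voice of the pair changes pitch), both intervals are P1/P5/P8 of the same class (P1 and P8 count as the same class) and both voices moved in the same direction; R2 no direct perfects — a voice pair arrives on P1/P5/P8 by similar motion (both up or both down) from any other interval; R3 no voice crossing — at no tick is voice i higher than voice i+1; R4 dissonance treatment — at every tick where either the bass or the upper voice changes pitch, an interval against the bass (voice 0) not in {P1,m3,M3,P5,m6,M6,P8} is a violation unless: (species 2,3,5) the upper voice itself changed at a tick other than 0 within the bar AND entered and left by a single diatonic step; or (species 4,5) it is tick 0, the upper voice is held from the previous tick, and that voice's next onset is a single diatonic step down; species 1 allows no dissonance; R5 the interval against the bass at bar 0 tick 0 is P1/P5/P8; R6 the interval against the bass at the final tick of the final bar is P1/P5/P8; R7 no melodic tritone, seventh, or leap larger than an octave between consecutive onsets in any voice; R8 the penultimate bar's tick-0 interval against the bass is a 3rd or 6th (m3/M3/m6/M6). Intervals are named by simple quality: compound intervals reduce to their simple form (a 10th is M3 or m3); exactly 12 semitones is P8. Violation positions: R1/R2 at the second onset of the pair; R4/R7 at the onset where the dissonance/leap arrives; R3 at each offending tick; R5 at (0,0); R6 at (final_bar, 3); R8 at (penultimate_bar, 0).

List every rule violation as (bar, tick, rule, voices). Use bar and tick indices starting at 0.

bar 0: v0=F3 v1=F4 downbeat P8
bar 1: v0=D3 v1=D4 downbeat P8
bar 2: v0=C3 v1=E3 downbeat M3
bar 3: v0=E3 v1=G3 downbeat m3
bar 4: v0=F3 v1=F4 downbeat P8
bar 5: v0=E3 v1=C4 downbeat m6
bar 6: v0=F3 v1=F4 downbeat P8
  -> R1 @ bar 1 tick 0 v(0, 1): F3/F4 P8 -> D3/D4 P8 similar
  -> R2 @ bar 4 tick 0 v(0, 1): E3/G3 m3 -> F3/F4 P8 similar
  -> R7 @ bar 4 tick 0 v(1,): G3->F4 leap 10st
  -> R2 @ bar 6 tick 0 v(0, 1): E3/C4 m6 -> F3/F4 P8 similar

(1, 0, R1, (0, 1))
(4, 0, R2, (0, 1))
(4, 0, R7, (1,))
(6, 0, R2, (0, 1))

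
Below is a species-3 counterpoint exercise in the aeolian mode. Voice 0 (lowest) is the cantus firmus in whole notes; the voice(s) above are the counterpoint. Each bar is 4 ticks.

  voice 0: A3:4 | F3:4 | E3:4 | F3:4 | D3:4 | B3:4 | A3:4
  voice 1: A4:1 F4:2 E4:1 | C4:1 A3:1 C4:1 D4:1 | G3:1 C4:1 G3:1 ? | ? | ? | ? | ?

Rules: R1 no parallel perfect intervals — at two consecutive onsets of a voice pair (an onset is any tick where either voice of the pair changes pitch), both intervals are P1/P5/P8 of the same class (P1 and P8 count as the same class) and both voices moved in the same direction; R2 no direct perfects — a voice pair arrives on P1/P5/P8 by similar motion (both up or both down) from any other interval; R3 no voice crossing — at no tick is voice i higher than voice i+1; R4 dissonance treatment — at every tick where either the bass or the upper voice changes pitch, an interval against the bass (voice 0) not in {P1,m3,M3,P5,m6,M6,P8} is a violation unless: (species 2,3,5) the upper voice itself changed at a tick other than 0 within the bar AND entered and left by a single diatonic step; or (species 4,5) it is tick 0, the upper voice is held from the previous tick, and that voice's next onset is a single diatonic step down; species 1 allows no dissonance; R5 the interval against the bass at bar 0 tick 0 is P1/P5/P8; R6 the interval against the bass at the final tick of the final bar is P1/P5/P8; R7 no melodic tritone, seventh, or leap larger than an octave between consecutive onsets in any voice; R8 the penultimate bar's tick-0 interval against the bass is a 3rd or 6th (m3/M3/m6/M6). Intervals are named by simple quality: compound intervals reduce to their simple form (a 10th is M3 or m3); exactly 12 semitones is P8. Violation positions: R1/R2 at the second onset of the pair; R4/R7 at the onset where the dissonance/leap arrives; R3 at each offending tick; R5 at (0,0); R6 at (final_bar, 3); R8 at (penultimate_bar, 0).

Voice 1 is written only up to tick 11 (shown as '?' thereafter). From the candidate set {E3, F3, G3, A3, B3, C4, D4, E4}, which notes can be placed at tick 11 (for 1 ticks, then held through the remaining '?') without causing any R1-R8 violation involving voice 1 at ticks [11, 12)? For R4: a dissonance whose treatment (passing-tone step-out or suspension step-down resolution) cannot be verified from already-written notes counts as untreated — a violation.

E3: legal
F3: violates R4
G3: legal
A3: violates R4
B3: legal
C4: legal
D4: violates R4
E4: legal

{B3, C4, E3, E4, G3}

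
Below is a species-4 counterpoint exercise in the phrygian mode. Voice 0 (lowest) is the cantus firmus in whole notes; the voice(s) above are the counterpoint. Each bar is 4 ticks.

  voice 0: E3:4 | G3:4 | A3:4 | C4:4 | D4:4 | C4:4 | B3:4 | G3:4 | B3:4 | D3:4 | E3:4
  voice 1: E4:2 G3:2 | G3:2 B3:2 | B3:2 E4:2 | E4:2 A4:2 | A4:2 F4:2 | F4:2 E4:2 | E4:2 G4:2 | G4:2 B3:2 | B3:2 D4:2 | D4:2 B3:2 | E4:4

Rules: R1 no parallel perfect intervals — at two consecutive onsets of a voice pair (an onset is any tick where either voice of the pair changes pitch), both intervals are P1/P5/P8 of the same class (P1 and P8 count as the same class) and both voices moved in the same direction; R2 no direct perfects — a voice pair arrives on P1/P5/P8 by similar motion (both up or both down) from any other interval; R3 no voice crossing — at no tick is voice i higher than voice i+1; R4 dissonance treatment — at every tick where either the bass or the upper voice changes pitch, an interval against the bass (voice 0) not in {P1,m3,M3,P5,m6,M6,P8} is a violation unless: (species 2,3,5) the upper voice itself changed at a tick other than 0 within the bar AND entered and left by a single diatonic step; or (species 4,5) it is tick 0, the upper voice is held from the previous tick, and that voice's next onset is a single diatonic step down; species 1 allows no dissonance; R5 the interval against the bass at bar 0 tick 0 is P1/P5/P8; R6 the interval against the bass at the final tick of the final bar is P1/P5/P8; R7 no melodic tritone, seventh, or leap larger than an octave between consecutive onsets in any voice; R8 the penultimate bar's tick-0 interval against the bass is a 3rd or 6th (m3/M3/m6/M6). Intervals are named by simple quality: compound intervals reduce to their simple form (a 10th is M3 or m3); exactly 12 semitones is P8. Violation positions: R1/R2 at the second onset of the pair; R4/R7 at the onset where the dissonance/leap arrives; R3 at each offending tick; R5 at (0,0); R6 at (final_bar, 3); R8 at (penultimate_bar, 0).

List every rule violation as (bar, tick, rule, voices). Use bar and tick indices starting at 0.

bar 0: v0=E3 v1=E4 downbeat P8
bar 1: v0=G3 v1=G3 downbeat P1
bar 2: v0=A3 v1=B3 downbeat M2
bar 3: v0=C4 v1=E4 downbeat M3
bar 4: v0=D4 v1=A4 downbeat P5
bar 5: v0=C4 v1=F4 downbeat P4
bar 6: v0=B3 v1=E4 downbeat P4
bar 7: v0=G3 v1=G4 downbeat P8
bar 8: v0=B3 v1=B3 downbeat P1
bar 9: v0=D3 v1=D4 downbeat P8
bar 10: v0=E3 v1=E4 downbeat P8
  -> R4 @ bar 2 tick 0 v(0, 1): A3/B3 M2 untreated
  -> R4 @ bar 6 tick 0 v(0, 1): B3/E4 P4 untreated
  -> R8 @ bar 9 tick 0 v(0, 1): penult P8 not 3rd/6th
  -> R2 @ bar 10 tick 0 v(0, 1): D3/B3 M6 -> E3/E4 P8 similar

(2, 0, R4, (0, 1))
(6, 0, R4, (0, 1))
(9, 0, R8, (0, 1))
(10, 0, R2, (0, 1))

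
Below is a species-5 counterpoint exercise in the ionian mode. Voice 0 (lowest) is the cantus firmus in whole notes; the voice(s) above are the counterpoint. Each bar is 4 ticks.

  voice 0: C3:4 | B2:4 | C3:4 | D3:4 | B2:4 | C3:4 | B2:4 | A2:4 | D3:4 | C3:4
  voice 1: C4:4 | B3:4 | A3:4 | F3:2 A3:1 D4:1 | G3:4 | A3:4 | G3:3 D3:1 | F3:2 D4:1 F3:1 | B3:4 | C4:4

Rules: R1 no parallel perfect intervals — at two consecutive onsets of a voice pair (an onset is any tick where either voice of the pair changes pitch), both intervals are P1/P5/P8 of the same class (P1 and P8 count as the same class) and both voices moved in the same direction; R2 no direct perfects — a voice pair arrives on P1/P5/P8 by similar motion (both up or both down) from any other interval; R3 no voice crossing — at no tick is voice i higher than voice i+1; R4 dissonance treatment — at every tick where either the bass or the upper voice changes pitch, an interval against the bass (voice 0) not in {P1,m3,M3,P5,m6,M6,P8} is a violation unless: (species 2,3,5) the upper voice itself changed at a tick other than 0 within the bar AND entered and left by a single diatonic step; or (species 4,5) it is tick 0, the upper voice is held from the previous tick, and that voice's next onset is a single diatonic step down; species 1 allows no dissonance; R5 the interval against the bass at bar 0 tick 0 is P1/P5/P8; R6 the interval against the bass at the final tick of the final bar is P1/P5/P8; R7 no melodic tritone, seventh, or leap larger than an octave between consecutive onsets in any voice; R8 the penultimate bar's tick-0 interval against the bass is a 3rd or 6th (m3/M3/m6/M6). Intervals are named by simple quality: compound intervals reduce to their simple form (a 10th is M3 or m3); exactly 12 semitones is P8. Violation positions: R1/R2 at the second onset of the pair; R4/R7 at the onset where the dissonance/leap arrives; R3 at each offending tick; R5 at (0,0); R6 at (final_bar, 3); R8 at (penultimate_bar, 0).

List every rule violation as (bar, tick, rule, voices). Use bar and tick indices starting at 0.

bar 0: v0=C3 v1=C4 downbeat P8
bar 1: v0=B2 v1=B3 downbeat P8
bar 2: v0=C3 v1=A3 downbeat M6
bar 3: v0=D3 v1=F3 downbeat m3
bar 4: v0=B2 v1=G3 downbeat m6
bar 5: v0=C3 v1=A3 downbeat M6
bar 6: v0=B2 v1=G3 downbeat m6
bar 7: v0=A2 v1=F3 downbeat m6
bar 8: v0=D3 v1=B3 downbeat M6
bar 9: v0=C3 v1=C4 downbeat P8
  -> R1 @ bar 1 tick 0 v(0, 1): C3/C4 P8 -> B2/B3 P8 similar
  -> R4 @ bar 7 tick 2 v(0, 1): A2/D4 P4 untreated
  -> R7 @ bar 8 tick 0 v(1,): F3->B3 leap 6st

(1, 0, R1, (0, 1))
(7, 2, R4, (0, 1))
(8, 0, R7, (1,))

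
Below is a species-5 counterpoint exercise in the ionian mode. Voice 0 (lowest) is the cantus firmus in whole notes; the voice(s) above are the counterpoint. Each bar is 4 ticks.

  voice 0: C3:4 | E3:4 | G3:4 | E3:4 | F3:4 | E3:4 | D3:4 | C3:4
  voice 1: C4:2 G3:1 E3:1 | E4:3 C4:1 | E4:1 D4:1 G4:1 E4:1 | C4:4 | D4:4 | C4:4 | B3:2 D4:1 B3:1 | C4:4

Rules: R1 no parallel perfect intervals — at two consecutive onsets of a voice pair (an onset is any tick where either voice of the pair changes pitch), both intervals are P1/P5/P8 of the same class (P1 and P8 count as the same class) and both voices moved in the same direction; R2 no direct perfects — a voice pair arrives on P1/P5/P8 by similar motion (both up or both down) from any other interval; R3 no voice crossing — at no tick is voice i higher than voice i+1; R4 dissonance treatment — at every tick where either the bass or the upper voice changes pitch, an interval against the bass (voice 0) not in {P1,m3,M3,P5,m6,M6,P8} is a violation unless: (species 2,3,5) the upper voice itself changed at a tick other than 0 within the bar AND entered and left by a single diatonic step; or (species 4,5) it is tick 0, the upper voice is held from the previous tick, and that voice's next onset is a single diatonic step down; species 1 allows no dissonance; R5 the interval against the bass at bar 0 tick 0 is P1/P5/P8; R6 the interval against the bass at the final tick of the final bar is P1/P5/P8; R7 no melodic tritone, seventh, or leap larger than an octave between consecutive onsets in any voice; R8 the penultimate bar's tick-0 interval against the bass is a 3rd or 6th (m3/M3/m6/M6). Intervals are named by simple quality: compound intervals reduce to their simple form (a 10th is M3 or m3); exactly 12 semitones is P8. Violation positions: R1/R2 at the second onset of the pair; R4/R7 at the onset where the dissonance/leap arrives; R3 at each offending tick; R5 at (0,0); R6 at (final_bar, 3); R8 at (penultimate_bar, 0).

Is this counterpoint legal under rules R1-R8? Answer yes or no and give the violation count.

bar 0: v0=C3 v1=C4 (P8)
bar 1: v0=E3 v1=E4 (P8)
bar 2: v0=G3 v1=E4 (M6)
bar 3: v0=E3 v1=C4 (m6)
bar 4: v0=F3 v1=D4 (M6)
bar 5: v0=E3 v1=C4 (m6)
bar 6: v0=D3 v1=B3 (M6)
bar 7: v0=C3 v1=C4 (P8)
  R2 @ bar1.0: C3/E3 M3 -> E3/E4 P8 similar

No (1 violations)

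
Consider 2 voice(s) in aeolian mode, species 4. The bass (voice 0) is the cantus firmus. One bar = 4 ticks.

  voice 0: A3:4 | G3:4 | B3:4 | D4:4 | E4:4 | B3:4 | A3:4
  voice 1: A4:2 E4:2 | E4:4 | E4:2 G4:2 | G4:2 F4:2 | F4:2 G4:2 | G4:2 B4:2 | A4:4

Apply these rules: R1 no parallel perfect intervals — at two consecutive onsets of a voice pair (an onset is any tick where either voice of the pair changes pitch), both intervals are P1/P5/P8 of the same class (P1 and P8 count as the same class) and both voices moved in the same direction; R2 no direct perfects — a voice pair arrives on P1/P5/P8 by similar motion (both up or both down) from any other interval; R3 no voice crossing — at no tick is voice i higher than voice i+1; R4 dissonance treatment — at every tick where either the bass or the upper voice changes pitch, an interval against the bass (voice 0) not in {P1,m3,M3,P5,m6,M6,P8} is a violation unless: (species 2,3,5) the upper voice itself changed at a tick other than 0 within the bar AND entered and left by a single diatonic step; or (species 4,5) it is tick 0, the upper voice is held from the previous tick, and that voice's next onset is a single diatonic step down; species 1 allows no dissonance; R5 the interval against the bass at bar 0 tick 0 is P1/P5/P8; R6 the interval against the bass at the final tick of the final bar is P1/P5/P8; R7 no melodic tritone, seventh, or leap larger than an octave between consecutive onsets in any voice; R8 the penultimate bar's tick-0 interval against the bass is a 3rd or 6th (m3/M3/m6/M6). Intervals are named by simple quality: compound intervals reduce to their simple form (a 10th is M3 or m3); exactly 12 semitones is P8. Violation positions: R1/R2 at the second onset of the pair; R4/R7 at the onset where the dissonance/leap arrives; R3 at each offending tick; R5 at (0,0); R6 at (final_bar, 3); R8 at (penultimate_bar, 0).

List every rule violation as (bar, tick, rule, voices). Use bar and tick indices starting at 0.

bar 0: v0=A3 v1=A4 downbeat P8
bar 1: v0=G3 v1=E4 downbeat M6
bar 2: v0=B3 v1=E4 downbeat P4
bar 3: v0=D4 v1=G4 downbeat P4
bar 4: v0=E4 v1=F4 downbeat m2
bar 5: v0=B3 v1=G4 downbeat m6
bar 6: v0=A3 v1=A4 downbeat P8
  -> R4 @ bar 2 tick 0 v(0, 1): B3/E4 P4 untreated
  -> R4 @ bar 4 tick 0 v(0, 1): E4/F4 m2 untreated
  -> R1 @ bar 6 tick 0 v(0, 1): B3/B4 P8 -> A3/A4 P8 similar

(2, 0, R4, (0, 1))
(4, 0, R4, (0, 1))
(6, 0, R1, (0, 1))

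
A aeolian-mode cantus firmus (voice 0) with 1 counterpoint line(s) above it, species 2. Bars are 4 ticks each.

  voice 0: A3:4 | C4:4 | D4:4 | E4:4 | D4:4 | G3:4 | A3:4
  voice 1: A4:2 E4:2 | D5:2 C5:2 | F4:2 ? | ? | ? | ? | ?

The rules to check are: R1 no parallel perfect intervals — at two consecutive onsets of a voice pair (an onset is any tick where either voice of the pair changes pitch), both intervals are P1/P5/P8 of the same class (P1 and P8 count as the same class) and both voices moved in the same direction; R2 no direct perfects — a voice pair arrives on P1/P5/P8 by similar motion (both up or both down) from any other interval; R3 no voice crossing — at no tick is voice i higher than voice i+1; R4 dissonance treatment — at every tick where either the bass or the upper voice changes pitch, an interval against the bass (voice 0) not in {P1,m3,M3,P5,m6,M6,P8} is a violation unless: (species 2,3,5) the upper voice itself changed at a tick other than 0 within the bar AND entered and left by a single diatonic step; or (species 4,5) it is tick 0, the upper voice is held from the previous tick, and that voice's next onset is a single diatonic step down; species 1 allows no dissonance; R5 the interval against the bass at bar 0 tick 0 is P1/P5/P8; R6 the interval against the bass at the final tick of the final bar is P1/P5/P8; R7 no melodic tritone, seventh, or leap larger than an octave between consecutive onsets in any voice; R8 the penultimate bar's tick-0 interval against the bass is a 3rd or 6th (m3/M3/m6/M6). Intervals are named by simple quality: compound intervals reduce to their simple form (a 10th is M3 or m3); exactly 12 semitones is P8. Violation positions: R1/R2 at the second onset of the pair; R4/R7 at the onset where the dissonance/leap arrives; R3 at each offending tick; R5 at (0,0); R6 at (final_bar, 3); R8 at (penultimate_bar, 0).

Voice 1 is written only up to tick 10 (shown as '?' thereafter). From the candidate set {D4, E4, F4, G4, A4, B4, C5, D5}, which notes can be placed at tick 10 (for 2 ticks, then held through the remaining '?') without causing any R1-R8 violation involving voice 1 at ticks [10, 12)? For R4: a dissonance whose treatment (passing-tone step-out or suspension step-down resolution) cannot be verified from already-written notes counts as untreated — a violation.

D4: legal
E4: violates R4
F4: legal
G4: violates R4
A4: legal
B4: violates R7
C5: violates R4
D5: legal

{A4, D4, D5, F4}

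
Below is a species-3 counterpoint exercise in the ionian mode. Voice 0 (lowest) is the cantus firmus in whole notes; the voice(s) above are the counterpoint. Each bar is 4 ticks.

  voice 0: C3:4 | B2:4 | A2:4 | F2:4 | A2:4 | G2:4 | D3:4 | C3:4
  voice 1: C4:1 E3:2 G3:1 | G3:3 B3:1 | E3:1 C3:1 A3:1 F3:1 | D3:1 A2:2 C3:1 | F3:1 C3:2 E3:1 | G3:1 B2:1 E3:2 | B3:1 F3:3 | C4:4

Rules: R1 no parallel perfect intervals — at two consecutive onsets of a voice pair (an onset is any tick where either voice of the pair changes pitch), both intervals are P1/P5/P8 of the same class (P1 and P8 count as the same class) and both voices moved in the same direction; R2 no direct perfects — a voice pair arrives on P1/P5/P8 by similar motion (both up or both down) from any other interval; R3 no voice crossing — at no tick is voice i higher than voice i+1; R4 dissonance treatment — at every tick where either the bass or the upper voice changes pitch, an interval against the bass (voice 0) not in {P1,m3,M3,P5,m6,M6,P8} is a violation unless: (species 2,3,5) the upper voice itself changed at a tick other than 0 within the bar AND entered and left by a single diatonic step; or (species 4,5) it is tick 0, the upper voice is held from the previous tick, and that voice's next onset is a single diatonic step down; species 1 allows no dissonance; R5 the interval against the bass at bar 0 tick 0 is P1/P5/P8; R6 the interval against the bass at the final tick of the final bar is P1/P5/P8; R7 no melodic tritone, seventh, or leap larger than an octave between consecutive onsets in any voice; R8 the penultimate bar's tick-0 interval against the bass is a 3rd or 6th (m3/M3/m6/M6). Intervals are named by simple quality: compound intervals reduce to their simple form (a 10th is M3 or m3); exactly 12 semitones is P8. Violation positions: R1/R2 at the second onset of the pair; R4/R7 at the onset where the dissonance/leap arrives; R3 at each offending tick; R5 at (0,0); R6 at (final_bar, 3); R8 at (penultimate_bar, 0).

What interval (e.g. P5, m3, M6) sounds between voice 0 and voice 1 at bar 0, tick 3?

P5

voice 0=C3 voice 1=G3 -> P5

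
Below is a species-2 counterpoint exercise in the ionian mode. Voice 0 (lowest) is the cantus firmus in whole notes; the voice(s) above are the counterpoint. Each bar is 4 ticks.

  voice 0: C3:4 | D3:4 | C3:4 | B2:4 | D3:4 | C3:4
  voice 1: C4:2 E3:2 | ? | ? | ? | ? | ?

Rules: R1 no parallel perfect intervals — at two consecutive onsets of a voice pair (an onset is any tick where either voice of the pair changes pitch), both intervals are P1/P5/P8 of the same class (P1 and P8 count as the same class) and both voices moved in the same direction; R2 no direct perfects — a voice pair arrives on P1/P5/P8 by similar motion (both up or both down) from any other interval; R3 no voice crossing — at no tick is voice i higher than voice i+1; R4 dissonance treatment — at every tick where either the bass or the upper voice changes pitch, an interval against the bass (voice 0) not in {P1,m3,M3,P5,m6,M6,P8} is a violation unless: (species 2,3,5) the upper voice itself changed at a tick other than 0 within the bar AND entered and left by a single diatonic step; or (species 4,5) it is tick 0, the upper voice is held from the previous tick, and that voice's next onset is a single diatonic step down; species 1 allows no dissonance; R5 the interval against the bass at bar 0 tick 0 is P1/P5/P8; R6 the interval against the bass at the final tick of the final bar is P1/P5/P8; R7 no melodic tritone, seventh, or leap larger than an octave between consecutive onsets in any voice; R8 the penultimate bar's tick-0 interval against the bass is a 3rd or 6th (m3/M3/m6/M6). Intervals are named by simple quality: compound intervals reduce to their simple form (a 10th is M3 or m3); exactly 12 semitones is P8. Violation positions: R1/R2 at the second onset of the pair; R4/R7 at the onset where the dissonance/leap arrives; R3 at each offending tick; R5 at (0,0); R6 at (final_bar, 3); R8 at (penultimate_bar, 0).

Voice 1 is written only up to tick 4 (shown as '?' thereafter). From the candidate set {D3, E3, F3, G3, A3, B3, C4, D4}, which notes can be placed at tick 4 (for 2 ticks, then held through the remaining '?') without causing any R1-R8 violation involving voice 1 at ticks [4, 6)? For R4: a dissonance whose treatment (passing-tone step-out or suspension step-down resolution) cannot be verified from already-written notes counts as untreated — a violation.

D3: legal
E3: violates R4
F3: legal
G3: violates R4
A3: violates R2
B3: legal
C4: violates R4
D4: violates R2,R7

{B3, D3, F3}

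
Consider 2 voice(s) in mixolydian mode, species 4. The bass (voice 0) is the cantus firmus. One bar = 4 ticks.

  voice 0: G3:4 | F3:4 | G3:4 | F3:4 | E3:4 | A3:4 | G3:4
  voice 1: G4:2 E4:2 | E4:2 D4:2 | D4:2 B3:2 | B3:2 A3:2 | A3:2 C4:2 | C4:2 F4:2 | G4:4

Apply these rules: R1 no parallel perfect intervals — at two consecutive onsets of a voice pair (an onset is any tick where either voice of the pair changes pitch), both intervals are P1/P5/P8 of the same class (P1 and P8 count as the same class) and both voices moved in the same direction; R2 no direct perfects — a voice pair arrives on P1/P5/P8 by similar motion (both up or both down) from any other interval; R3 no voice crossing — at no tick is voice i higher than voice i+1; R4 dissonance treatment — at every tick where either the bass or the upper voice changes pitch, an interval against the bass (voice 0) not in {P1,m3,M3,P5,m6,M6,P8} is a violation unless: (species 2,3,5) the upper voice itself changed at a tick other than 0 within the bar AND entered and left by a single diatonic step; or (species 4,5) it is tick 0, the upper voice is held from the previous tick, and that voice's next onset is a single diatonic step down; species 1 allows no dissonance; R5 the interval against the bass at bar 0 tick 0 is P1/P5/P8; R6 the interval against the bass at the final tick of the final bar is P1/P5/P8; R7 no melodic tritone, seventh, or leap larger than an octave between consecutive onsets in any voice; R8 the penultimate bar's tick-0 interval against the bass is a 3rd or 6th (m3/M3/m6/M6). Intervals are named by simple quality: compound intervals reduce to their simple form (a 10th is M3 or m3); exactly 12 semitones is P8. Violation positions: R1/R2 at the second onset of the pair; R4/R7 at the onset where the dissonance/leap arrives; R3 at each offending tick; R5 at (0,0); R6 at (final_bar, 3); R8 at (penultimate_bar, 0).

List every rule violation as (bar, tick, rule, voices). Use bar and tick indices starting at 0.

(4, 0, R4, (0, 1))

bar 0: v0=G3 v1=G4 downbeat P8
bar 1: v0=F3 v1=E4 downbeat M7
bar 2: v0=G3 v1=D4 downbeat P5
bar 3: v0=F3 v1=B3 downbeat TT
bar 4: v0=E3 v1=A3 downbeat P4
bar 5: v0=A3 v1=C4 downbeat m3
bar 6: v0=G3 v1=G4 downbeat P8
  -> R4 @ bar 4 tick 0 v(0, 1): E3/A3 P4 untreated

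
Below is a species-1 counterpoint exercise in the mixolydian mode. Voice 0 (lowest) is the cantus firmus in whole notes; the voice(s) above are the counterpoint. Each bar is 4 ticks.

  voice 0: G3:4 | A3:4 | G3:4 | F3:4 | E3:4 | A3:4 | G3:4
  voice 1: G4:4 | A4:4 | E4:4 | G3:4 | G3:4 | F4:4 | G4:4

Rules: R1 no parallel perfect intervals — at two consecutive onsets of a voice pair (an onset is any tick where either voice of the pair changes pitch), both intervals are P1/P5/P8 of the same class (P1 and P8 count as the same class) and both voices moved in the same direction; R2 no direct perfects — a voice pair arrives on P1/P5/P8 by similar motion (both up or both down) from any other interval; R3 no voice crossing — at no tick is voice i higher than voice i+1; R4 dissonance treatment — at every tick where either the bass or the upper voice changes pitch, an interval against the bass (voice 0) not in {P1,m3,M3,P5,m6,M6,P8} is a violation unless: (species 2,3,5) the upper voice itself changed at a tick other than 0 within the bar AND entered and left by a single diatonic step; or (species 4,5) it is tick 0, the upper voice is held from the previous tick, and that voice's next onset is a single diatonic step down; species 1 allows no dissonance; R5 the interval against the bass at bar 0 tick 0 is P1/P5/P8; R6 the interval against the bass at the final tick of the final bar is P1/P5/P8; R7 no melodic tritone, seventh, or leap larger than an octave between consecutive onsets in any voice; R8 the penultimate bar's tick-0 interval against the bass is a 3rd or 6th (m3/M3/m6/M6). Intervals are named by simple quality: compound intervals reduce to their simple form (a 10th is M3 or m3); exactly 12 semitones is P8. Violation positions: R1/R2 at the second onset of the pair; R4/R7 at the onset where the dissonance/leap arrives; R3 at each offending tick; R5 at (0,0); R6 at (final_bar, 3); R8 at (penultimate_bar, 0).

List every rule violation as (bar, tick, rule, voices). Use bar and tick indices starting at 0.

bar 0: v0=G3 v1=G4 downbeat P8
bar 1: v0=A3 v1=A4 downbeat P8
bar 2: v0=G3 v1=E4 downbeat M6
bar 3: v0=F3 v1=G3 downbeat M2
bar 4: v0=E3 v1=G3 downbeat m3
bar 5: v0=A3 v1=F4 downbeat m6
bar 6: v0=G3 v1=G4 downbeat P8
  -> R1 @ bar 1 tick 0 v(0, 1): G3/G4 P8 -> A3/A4 P8 similar
  -> R4 @ bar 3 tick 0 v(0, 1): F3/G3 M2 untreated
  -> R7 @ bar 5 tick 0 v(1,): G3->F4 leap 10st

(1, 0, R1, (0, 1))
(3, 0, R4, (0, 1))
(5, 0, R7, (1,))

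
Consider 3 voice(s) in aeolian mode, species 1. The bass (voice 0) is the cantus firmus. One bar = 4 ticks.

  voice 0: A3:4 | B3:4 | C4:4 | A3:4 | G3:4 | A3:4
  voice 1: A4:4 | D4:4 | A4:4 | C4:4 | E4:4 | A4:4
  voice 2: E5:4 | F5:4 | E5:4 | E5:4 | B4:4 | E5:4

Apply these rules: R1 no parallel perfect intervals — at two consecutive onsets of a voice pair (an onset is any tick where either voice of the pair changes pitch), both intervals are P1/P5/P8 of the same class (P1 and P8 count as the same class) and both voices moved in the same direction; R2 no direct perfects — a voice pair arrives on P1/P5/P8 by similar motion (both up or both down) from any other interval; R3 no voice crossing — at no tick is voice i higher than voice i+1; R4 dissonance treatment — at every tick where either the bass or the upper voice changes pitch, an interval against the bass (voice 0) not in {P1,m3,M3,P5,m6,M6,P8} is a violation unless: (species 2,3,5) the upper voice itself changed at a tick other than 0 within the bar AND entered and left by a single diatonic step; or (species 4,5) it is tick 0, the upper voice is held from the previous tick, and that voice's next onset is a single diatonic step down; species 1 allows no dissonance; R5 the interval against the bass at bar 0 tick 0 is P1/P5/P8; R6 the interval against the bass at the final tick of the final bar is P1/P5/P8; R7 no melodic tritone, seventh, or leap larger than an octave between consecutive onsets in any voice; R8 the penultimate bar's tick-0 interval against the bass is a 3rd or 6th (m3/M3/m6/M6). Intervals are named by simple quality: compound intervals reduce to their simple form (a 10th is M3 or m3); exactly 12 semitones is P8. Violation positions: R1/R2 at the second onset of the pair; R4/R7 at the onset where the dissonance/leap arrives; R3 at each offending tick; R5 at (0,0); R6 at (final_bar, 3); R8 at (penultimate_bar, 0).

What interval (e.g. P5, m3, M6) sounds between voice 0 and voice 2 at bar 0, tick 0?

voice 0=A3 voice 2=E5 -> P5

P5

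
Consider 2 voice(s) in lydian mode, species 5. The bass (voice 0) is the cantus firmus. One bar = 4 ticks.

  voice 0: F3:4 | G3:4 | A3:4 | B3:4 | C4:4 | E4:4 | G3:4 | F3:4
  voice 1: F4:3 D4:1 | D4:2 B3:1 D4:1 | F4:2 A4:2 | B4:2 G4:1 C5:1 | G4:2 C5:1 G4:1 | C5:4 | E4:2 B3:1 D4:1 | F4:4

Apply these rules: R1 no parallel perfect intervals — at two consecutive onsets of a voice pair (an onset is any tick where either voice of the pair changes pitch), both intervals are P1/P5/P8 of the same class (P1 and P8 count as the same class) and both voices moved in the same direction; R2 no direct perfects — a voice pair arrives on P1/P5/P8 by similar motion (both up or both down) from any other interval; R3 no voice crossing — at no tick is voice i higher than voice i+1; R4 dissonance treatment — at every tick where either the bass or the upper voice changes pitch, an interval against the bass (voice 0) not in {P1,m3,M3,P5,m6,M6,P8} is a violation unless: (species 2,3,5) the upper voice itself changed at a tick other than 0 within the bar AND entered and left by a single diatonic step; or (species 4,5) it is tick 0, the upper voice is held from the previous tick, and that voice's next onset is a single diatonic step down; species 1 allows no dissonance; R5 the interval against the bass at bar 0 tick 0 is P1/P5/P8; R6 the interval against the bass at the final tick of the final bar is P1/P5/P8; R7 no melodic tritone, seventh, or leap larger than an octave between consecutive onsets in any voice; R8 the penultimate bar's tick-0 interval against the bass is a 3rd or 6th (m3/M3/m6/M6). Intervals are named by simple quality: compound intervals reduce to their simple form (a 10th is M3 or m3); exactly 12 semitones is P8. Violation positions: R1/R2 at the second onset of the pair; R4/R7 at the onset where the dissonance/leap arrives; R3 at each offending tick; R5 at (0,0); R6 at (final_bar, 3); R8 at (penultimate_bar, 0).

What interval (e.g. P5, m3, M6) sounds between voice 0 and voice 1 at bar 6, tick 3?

voice 0=G3 voice 1=D4 -> P5

P5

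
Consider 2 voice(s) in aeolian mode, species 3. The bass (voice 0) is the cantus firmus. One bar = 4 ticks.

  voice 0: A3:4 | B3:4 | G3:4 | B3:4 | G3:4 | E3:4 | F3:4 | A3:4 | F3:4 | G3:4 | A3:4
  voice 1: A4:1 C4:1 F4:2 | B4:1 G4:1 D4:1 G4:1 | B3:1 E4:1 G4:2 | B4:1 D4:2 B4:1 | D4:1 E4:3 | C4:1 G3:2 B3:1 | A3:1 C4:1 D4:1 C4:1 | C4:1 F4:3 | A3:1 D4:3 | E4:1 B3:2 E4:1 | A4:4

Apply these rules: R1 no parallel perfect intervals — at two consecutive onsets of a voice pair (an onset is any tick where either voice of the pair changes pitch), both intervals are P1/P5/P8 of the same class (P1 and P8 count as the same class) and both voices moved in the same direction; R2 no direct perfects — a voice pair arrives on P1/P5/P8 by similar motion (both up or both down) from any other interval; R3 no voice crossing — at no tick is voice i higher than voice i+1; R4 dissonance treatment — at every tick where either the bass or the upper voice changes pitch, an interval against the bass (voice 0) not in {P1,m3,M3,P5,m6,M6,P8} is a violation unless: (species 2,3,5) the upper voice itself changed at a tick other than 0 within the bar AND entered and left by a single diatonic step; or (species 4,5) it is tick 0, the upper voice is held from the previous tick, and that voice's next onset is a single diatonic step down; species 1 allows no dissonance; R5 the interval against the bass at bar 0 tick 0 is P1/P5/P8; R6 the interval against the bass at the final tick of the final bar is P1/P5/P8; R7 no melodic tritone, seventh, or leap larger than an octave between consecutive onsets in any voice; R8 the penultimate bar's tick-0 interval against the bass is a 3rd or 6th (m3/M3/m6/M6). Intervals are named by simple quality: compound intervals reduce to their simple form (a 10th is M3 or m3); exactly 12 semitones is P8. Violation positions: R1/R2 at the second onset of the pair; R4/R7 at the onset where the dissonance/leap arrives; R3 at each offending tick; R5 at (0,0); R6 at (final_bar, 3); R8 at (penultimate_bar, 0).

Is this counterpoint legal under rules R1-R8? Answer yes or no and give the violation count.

No (5 violations)

bar 0: v0=A3 v1=A4 (P8)
bar 1: v0=B3 v1=B4 (P8)
bar 2: v0=G3 v1=B3 (M3)
bar 3: v0=B3 v1=B4 (P8)
bar 4: v0=G3 v1=D4 (P5)
bar 5: v0=E3 v1=C4 (m6)
bar 6: v0=F3 v1=A3 (M3)
bar 7: v0=A3 v1=C4 (m3)
bar 8: v0=F3 v1=A3 (M3)
bar 9: v0=G3 v1=E4 (M6)
bar 10: v0=A3 v1=A4 (P8)
  R2 @ bar1.0: A3/F4 m6 -> B3/B4 P8 similar
  R7 @ bar1.0: F4->B4 leap 6st
  R1 @ bar3.0: G3/G4 P8 -> B3/B4 P8 similar
  R2 @ bar4.0: B3/B4 P8 -> G3/D4 P5 similar
  R2 @ bar10.0: G3/E4 M6 -> A3/A4 P8 similar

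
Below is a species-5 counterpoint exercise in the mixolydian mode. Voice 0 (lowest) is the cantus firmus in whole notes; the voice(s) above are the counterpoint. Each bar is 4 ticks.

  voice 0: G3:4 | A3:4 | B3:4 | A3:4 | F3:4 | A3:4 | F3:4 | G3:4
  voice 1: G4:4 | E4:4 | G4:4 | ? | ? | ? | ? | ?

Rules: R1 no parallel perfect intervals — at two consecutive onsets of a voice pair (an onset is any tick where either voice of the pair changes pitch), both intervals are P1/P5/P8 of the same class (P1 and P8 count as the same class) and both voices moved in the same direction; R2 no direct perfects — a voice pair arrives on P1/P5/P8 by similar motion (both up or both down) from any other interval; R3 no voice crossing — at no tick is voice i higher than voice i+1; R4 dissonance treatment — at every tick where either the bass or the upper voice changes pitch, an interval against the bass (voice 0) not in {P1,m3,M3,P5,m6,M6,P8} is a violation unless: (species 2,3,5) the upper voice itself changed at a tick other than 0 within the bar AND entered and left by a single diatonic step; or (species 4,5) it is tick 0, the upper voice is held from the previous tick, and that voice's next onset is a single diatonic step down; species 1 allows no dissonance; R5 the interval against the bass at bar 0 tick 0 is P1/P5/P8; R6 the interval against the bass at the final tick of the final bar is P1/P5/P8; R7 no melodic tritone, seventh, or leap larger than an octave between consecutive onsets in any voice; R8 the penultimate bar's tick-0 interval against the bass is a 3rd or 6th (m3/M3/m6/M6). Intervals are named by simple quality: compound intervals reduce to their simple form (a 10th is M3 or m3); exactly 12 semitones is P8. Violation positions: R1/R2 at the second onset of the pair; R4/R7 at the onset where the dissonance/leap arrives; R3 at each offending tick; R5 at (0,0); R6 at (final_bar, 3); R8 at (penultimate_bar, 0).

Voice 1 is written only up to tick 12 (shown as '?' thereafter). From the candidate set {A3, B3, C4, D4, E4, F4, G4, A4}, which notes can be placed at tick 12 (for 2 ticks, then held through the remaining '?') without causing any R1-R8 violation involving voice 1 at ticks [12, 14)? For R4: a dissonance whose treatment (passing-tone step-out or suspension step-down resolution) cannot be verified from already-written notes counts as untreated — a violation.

A3: violates R2,R7
B3: violates R4
C4: legal
D4: violates R4
E4: violates R2
F4: legal
G4: violates R4
A4: legal

{A4, C4, F4}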